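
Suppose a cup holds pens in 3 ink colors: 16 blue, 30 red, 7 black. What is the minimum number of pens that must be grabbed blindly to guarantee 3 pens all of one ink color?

7

The worst case takes 2 pens of each ink color without reaching 3 of any: 3 × 2 = 6.
The next pen must bring some ink color to 3, so 6 + 1 = 7.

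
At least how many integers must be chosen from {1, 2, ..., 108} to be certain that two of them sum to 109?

Partition {1, …, 108} into 54 pairs: {1,108}, {2,107}, …, {54,55}.
Choosing 54 integers — say the integers 1 through 54 — takes one from each pair and avoids the property.
Choosing 55 forces two into the same pair by pigeonhole, and those sum to 109. So 55.

55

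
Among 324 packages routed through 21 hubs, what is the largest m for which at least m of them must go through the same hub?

16

If each of the 21 hubs held at most 15, the total would be at most 21 × 15 = 315 < 324, a contradiction.
So at least one holds ⌈324/21⌉ = 16.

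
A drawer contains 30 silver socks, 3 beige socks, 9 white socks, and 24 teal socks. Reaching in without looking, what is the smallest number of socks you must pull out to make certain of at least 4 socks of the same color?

13

Treat the 4 colors as pigeonholes.
The worst case takes 3 socks of each color without reaching 4 of any: 4 × 3 = 12.
The next sock must bring some color to 4, so 12 + 1 = 13.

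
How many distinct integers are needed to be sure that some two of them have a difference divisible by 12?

13

Use the pigeonhole principle on residue classes: two integers differ by a multiple of 12 exactly when they share a remainder mod 12.
There are 12 residue classes mod 12, so 12 integers can all lie in distinct classes.
One more integer must repeat a residue, giving a difference divisible by 12. So n = 12 + 1 = 13.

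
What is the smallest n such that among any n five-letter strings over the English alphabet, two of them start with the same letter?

27

There are 26 possible first letters acting as pigeonholes.
With 26 five-letter strings over the English alphabet we could place one in each, avoiding any repeat.
One more forces some class to hold 2, so 26 + 1 = 27.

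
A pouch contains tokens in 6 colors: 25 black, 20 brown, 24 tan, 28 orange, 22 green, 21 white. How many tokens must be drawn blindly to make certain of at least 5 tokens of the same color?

25

The worst case takes 4 tokens of each color without reaching 5 of any: 6 × 4 = 24.
The next token must bring some color to 5, so 24 + 1 = 25.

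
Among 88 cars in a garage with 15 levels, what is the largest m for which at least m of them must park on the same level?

6

If each of the 15 levels held at most 5, the total would be at most 15 × 5 = 75 < 88, a contradiction.
So at least one holds ⌈88/15⌉ = 6.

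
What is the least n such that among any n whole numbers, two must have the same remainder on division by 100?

101

Two integers differ by a multiple of 100 exactly when they share a remainder mod 100.
There are 100 residue classes mod 100, so 100 integers can all lie in distinct classes.
One more integer must repeat a residue, giving a difference divisible by 100. So n = 100 + 1 = 101.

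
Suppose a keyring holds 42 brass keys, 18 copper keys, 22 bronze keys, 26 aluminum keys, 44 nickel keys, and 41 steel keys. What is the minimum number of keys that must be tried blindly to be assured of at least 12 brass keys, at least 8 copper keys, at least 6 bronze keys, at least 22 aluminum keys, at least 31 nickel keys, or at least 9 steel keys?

The worst case stops just short of every target: 11 brass, 7 copper, 5 bronze, 21 aluminum, 30 nickel, 8 steel — 11 + 7 + 5 + 21 + 30 + 8 = 82 keys.
One more key must push some type to its target, so 82 + 1 = 83.

83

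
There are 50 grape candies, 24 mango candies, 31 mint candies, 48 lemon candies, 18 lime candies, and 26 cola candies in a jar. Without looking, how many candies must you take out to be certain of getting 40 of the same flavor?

In the worst case we take at most 39 of each flavor, but all 24 mango, all 31 mint, all 18 lime, and all 26 cola (fewer than 39), giving 39 + 24 + 31 + 39 + 18 + 26 = 177.
One more candy then forces some flavor to 40, so 177 + 1 = 178.

178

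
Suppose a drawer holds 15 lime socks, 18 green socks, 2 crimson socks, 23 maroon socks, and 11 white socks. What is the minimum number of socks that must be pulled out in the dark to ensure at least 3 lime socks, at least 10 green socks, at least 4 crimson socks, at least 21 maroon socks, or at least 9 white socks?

The worst case stops just short of every target: 2 lime, 9 green, all 2 crimson, 20 maroon, 8 white — 2 + 9 + 2 + 20 + 8 = 41 socks.
One more sock must push some color to its target, so 41 + 1 = 42.

42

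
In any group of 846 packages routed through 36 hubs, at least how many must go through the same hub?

If each of the 36 hubs held at most 23, the total would be at most 36 × 23 = 828 < 846, a contradiction.
So at least one holds ⌈846/36⌉ = 24.

24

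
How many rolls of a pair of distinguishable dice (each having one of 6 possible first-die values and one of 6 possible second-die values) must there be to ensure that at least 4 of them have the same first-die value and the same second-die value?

109

There are 6 × 6 = 36 (first-die value, second-die value) combinations acting as pigeonholes.
With 36 × 3 = 108 rolls of a pair of distinguishable dice we could place exactly 3 in each, with no (first-die value, second-die value) pair reaching 4.
One more forces some (first-die value, second-die value) pair to hold 4, so 108 + 1 = 109.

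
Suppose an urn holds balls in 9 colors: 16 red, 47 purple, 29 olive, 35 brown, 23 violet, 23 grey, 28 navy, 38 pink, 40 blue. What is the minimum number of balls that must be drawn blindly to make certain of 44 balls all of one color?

In the worst case we take at most 43 of each color, but all 16 red, all 29 olive, all 35 brown, all 23 violet, all 23 grey, all 28 navy, all 38 pink, and all 40 blue (fewer than 43), giving 16 + 43 + 29 + 35 + 23 + 23 + 28 + 38 + 40 = 275.
One more ball then forces some color to 44, so 275 + 1 = 276.

276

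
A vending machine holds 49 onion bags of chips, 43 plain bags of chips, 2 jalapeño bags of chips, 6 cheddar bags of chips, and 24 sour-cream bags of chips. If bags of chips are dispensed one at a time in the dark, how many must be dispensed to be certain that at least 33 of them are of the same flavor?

97

In the worst case we take at most 32 of each flavor, but all 2 jalapeño, all 6 cheddar, and all 24 sour-cream (fewer than 32), giving 32 + 32 + 2 + 6 + 24 = 96.
One more bag of chips then forces some flavor to 33, so 96 + 1 = 97.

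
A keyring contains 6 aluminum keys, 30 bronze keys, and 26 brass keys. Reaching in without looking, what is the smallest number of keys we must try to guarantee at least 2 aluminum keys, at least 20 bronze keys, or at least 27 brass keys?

47

Each of the 3 types has its own threshold; avoid all of them simultaneously.
The worst case stops just short of every target: 1 aluminum, 19 bronze, 26 brass — 1 + 19 + 26 = 46 keys.
One more key must push some type to its target, so 46 + 1 = 47.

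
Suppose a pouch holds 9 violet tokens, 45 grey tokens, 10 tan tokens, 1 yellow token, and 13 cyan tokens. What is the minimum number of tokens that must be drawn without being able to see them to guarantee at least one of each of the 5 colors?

The hardest color to obtain is yellow: we could draw every other token first — 78 − 1 = 77 tokens — without a single yellow one.
The next draw must be yellow, so 77 + 1 = 78.

78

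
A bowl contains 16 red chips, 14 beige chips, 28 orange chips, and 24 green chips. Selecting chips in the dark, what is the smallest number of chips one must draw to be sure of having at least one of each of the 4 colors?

69

The hardest color to obtain is beige: we could draw every other chip first — 82 − 14 = 68 chips — without a single beige one.
The next draw must be beige, so 68 + 1 = 69.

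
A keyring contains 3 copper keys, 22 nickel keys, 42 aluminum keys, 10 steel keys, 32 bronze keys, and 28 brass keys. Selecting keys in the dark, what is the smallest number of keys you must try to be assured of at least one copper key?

135

To avoid copper keys as long as possible, exhaust the other 5 types first.
The worst case draws every non-copper key first: 22 + 42 + 10 + 32 + 28 = 134.
The next draw is then forced to be copper, giving 134 + 1 = 135.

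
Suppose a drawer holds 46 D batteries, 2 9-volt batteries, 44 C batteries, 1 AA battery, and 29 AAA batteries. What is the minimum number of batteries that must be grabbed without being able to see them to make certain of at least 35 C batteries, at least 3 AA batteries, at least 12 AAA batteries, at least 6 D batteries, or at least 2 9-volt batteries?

53

The worst case stops just short of every target: 5 D, 1 9-volt, 34 C, all 1 AA, 11 AAA — 5 + 1 + 34 + 1 + 11 = 52 batteries.
One more battery must push some type to its target, so 52 + 1 = 53.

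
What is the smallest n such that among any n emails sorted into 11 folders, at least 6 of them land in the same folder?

56

There are 11 folders acting as pigeonholes.
With 11 × 5 = 55 emails we could place exactly 5 in each, with no class reaching 6.
One more forces some class to hold 6, so 55 + 1 = 56.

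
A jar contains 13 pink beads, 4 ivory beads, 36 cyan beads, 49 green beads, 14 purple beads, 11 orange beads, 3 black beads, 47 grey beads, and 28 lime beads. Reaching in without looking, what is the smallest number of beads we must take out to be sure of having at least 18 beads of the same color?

114

In the worst case we take at most 17 of each color, but all 13 pink, all 4 ivory, all 14 purple, all 11 orange, and all 3 black (fewer than 17), giving 13 + 4 + 17 + 17 + 14 + 11 + 3 + 17 + 17 = 113.
One more bead then forces some color to 18, so 113 + 1 = 114.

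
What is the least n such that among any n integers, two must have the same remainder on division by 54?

Two integers differ by a multiple of 54 exactly when they share a remainder mod 54.
There are 54 residue classes mod 54, so 54 integers can all lie in distinct classes.
One more integer must repeat a residue, giving a difference divisible by 54. So n = 54 + 1 = 55.

55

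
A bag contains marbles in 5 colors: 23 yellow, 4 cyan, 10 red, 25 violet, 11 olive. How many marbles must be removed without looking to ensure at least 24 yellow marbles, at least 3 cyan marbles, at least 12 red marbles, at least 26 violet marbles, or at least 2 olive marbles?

Each of the 5 colors has its own threshold; avoid all of them simultaneously.
The worst case stops just short of every target: 23 yellow, 2 cyan, all 10 red, 25 violet, 1 olive — 23 + 2 + 10 + 25 + 1 = 61 marbles.
One more marble must push some color to its target, so 61 + 1 = 62.

62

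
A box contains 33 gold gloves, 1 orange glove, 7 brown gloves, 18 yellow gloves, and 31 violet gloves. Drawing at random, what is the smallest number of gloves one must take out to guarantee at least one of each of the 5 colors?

90

The hardest color to obtain is orange: we could draw every other glove first — 90 − 1 = 89 gloves — without a single orange one.
The next draw must be orange, so 89 + 1 = 90.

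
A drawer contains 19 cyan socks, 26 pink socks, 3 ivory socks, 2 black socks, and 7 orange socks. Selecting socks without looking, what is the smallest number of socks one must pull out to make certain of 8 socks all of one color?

27

In the worst case we take at most 7 of each color, but all 3 ivory and all 2 black (fewer than 7), giving 7 + 7 + 3 + 2 + 7 = 26.
One more sock then forces some color to 8, so 26 + 1 = 27.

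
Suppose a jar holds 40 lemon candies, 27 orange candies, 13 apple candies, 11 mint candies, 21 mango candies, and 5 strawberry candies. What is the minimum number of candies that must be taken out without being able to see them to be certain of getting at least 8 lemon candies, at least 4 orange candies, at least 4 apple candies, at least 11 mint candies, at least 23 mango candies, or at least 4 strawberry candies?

48

Each of the 6 flavors has its own threshold; avoid all of them simultaneously.
The worst case stops just short of every target: 7 lemon, 3 orange, 3 apple, 10 mint, all 21 mango, 3 strawberry — 7 + 3 + 3 + 10 + 21 + 3 = 47 candies.
One more candy must push some flavor to its target, so 47 + 1 = 48.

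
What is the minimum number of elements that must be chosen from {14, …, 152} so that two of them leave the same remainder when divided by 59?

Use the pigeonhole principle on residue classes: group the integers by remainder mod 59; there are 59 residue classes, each nonempty in this range.
Choosing one from each class (59 integers) avoids any shared remainder.
One more choice must repeat a class, so two differ by a multiple of 59. Hence 59 + 1 = 60.

60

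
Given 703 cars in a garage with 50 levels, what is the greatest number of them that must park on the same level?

15

The 703 cars fall into 50 levels.
If each of the 50 levels held at most 14, the total would be at most 50 × 14 = 700 < 703, a contradiction.
So at least one holds ⌈703/50⌉ = 15.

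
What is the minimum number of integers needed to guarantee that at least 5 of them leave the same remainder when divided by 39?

157

There are 39 residue classes modulo 39 acting as pigeonholes.
With 39 × 4 = 156 integers we could place exactly 4 in each, with no class reaching 5.
One more forces some class to hold 5, so 156 + 1 = 157.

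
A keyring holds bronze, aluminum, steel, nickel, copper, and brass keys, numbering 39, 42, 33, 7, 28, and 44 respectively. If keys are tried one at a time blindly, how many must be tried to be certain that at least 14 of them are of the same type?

Treat the 6 types as pigeonholes.
In the worst case we take at most 13 of each type, but all 7 nickel (fewer than 13), giving 13 + 13 + 13 + 7 + 13 + 13 = 72.
One more key then forces some type to 14, so 72 + 1 = 73.

73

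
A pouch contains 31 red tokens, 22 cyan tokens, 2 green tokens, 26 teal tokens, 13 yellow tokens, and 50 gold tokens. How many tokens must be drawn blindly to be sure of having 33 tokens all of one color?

Treat the 6 colors as pigeonholes.
In the worst case we take at most 32 of each color, but all 31 red, all 22 cyan, all 2 green, all 26 teal, and all 13 yellow (fewer than 32), giving 31 + 22 + 2 + 26 + 13 + 32 = 126.
One more token then forces some color to 33, so 126 + 1 = 127.

127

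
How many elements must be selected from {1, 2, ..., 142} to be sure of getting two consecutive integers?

Partition {1, …, 142} into 71 pairs: {1,2}, {3,4}, …, {141,142}.
Choosing 71 integers — say the 71 even numbers 2, 4, …, 142 — takes one from each pair and avoids the property.
Choosing 72 forces two into the same pair by pigeonhole, and those are consecutive. So 72.

72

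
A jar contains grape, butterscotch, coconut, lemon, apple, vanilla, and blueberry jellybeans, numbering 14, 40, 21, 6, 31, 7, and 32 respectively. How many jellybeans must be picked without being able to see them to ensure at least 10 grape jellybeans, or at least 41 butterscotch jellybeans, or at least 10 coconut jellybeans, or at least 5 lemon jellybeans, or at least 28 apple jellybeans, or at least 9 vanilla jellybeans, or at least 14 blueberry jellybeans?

Each of the 7 flavors has its own threshold; avoid all of them simultaneously.
The worst case stops just short of every target: 9 grape, 40 butterscotch, 9 coconut, 4 lemon, 27 apple, all 7 vanilla, 13 blueberry — 9 + 40 + 9 + 4 + 27 + 7 + 13 = 109 jellybeans.
One more jellybean must push some flavor to its target, so 109 + 1 = 110.

110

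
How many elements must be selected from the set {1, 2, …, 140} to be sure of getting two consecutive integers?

Partition {1, …, 140} into 70 pairs: {1,2}, {3,4}, …, {139,140}.
Choosing 70 integers — say the 70 even numbers 2, 4, …, 140 — takes one from each pair and avoids the property.
Choosing 71 forces two into the same pair by pigeonhole, and those are consecutive. So 71.

71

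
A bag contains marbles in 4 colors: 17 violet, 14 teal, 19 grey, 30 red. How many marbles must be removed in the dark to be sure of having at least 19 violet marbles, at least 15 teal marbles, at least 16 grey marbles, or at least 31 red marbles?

77

Each of the 4 colors has its own threshold; avoid all of them simultaneously.
The worst case stops just short of every target: all 17 violet, 14 teal, 15 grey, 30 red — 17 + 14 + 15 + 30 = 76 marbles.
One more marble must push some color to its target, so 76 + 1 = 77.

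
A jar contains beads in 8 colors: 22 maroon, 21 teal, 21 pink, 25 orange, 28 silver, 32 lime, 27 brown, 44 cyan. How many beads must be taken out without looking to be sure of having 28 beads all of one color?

198

In the worst case we take at most 27 of each color, but all 22 maroon, all 21 teal, all 21 pink, and all 25 orange (fewer than 27), giving 22 + 21 + 21 + 25 + 27 + 27 + 27 + 27 = 197.
One more bead then forces some color to 28, so 197 + 1 = 198.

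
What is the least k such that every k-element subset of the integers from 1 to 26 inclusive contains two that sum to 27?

14

Partition {1, …, 26} into 13 pairs: {1,26}, {2,25}, …, {13,14}.
Choosing 13 integers — say the integers 1 through 13 — takes one from each pair and avoids the property.
Choosing 14 forces two into the same pair by pigeonhole, and those sum to 27. So 14.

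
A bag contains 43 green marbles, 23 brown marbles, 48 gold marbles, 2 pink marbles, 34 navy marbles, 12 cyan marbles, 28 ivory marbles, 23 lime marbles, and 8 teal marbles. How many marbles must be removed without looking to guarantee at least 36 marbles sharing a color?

In the worst case we take at most 35 of each color, but all 23 brown, all 2 pink, all 34 navy, all 12 cyan, all 28 ivory, all 23 lime, and all 8 teal (fewer than 35), giving 35 + 23 + 35 + 2 + 34 + 12 + 28 + 23 + 8 = 200.
One more marble then forces some color to 36, so 200 + 1 = 201.

201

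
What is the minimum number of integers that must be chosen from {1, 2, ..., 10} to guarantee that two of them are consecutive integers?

6

Partition {1, …, 10} into 5 pairs: {1,2}, {3,4}, …, {9,10}.
Choosing 5 integers — say the 5 even numbers 2, 4, …, 10 — takes one from each pair and avoids the property.
Choosing 6 forces two into the same pair by pigeonhole, and those are consecutive. So 6.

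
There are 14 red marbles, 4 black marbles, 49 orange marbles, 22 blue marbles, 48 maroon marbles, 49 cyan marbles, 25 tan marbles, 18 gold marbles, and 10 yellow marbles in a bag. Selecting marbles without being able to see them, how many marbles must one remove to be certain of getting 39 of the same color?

In the worst case we take at most 38 of each color, but all 14 red, all 4 black, all 22 blue, all 25 tan, all 18 gold, and all 10 yellow (fewer than 38), giving 14 + 4 + 38 + 22 + 38 + 38 + 25 + 18 + 10 = 207.
One more marble then forces some color to 39, so 207 + 1 = 208.

208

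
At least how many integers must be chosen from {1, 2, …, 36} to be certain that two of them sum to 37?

Partition {1, …, 36} into 18 pairs: {1,36}, {2,35}, …, {18,19}.
Choosing 18 integers — say the integers 1 through 18 — takes one from each pair and avoids the property.
Choosing 19 forces two into the same pair by pigeonhole, and those sum to 37. So 19.

19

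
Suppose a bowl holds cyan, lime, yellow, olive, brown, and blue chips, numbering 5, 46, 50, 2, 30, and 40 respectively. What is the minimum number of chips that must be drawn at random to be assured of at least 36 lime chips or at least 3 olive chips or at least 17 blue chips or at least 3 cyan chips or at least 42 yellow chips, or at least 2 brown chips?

The worst case stops just short of every target: 2 cyan, 35 lime, 41 yellow, 2 olive, 1 brown, 16 blue — 2 + 35 + 41 + 2 + 1 + 16 = 97 chips.
One more chip must push some color to its target, so 97 + 1 = 98.

98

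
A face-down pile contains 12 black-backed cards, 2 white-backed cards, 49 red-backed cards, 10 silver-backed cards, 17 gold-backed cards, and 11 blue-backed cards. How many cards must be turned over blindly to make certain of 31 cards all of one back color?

83

In the worst case we take at most 30 of each back color, but all 12 black-backed, all 2 white-backed, all 10 silver-backed, all 17 gold-backed, and all 11 blue-backed (fewer than 30), giving 12 + 2 + 30 + 10 + 17 + 11 = 82.
One more card then forces some back color to 31, so 82 + 1 = 83.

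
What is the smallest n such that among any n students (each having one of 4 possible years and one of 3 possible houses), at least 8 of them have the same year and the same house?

There are 4 × 3 = 12 (year, house) combinations acting as pigeonholes.
With 12 × 7 = 84 students we could place exactly 7 in each, with no (year, house) pair reaching 8.
One more forces some (year, house) pair to hold 8, so 84 + 1 = 85.

85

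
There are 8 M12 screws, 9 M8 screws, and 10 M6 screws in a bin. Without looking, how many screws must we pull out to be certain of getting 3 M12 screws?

22

The worst case draws every non-M12 screw first: 9 + 10 = 19.
The next 3 draws are then forced to be M12, giving 19 + 3 = 22.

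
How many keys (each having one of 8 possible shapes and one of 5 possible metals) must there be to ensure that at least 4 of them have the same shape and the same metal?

121

There are 8 × 5 = 40 (shape, metal) combinations acting as pigeonholes.
With 40 × 3 = 120 keys we could place exactly 3 in each, with no (shape, metal) pair reaching 4.
One more forces some (shape, metal) pair to hold 4, so 120 + 1 = 121.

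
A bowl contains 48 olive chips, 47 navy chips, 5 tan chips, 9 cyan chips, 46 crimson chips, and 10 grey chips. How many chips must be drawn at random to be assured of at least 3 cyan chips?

159

The worst case draws every non-cyan chip first: 48 + 47 + 5 + 46 + 10 = 156.
The next 3 draws are then forced to be cyan, giving 156 + 3 = 159.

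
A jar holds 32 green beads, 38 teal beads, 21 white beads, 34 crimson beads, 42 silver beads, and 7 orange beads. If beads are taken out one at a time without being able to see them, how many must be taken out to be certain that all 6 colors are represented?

168

The hardest color to obtain is orange: we could draw every other bead first — 174 − 7 = 167 beads — without a single orange one.
The next draw must be orange, so 167 + 1 = 168.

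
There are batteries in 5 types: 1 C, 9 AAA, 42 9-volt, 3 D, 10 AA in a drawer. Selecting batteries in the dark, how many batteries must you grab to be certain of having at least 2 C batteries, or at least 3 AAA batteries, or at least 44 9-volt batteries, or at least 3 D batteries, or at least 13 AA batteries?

Each of the 5 types has its own threshold; avoid all of them simultaneously.
The worst case stops just short of every target: 1 C, 2 AAA, all 42 9-volt, 2 D, all 10 AA — 1 + 2 + 42 + 2 + 10 = 57 batteries.
One more battery must push some type to its target, so 57 + 1 = 58.

58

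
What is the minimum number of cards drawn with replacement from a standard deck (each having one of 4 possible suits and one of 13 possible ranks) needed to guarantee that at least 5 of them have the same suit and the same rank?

209

There are 4 × 13 = 52 (suit, rank) combinations acting as pigeonholes.
With 52 × 4 = 208 cards drawn with replacement from a standard deck we could place exactly 4 in each, with no (suit, rank) pair reaching 5.
One more forces some (suit, rank) pair to hold 5, so 208 + 1 = 209.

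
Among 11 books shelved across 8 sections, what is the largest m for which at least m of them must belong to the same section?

The 11 books fall into 8 sections.
If each of the 8 sections held at most 1, the total would be at most 8 × 1 = 8 < 11, a contradiction.
So at least one holds ⌈11/8⌉ = 2.

2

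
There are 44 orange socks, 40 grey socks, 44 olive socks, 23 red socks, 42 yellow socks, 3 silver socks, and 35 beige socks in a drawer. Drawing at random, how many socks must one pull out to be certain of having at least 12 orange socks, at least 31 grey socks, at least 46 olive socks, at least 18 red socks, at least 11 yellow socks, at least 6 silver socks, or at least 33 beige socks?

Each of the 7 colors has its own threshold; avoid all of them simultaneously.
The worst case stops just short of every target: 11 orange, 30 grey, all 44 olive, 17 red, 10 yellow, all 3 silver, 32 beige — 11 + 30 + 44 + 17 + 10 + 3 + 32 = 147 socks.
One more sock must push some color to its target, so 147 + 1 = 148.

148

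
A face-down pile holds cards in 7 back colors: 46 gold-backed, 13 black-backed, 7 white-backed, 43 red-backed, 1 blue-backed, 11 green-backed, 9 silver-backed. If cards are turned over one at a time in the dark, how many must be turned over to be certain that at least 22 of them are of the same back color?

In the worst case we take at most 21 of each back color, but all 13 black-backed, all 7 white-backed, all 1 blue-backed, all 11 green-backed, and all 9 silver-backed (fewer than 21), giving 21 + 13 + 7 + 21 + 1 + 11 + 9 = 83.
One more card then forces some back color to 22, so 83 + 1 = 84.

84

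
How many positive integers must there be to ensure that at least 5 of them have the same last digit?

41

There are 10 possible last digits acting as pigeonholes.
With 10 × 4 = 40 positive integers we could place exactly 4 in each, with no class reaching 5.
One more forces some class to hold 5, so 40 + 1 = 41.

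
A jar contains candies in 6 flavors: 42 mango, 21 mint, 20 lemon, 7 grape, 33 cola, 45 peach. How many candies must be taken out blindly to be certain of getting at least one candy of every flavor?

The hardest flavor to obtain is grape: we could draw every other candy first — 168 − 7 = 161 candies — without a single grape one.
The next draw must be grape, so 161 + 1 = 162.

162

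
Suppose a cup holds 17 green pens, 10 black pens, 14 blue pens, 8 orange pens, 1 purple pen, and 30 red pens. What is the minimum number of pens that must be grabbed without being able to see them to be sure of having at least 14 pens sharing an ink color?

59

Treat the 6 ink colors as pigeonholes.
In the worst case we take at most 13 of each ink color, but all 10 black, all 8 orange, and all 1 purple (fewer than 13), giving 13 + 10 + 13 + 8 + 1 + 13 = 58.
One more pen then forces some ink color to 14, so 58 + 1 = 59.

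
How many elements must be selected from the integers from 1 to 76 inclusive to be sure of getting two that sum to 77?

Partition {1, …, 76} into 38 pairs: {1,76}, {2,75}, …, {38,39}.
Choosing 38 integers — say the integers 1 through 38 — takes one from each pair and avoids the property.
Choosing 39 forces two into the same pair by pigeonhole, and those sum to 77. So 39.

39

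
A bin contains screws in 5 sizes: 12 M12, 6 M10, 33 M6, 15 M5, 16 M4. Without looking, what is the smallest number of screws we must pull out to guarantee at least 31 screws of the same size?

80

In the worst case we take at most 30 of each size, but all 12 M12, all 6 M10, all 15 M5, and all 16 M4 (fewer than 30), giving 12 + 6 + 30 + 15 + 16 = 79.
One more screw then forces some size to 31, so 79 + 1 = 80.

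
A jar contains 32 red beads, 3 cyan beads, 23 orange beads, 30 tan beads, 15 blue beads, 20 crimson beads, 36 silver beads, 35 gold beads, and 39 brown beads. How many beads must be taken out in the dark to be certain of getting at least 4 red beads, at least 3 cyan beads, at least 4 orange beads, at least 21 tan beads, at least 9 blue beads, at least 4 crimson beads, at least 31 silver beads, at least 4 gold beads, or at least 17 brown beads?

89

The worst case stops just short of every target: 3 red, 2 cyan, 3 orange, 20 tan, 8 blue, 3 crimson, 30 silver, 3 gold, 16 brown — 3 + 2 + 3 + 20 + 8 + 3 + 30 + 3 + 16 = 88 beads.
One more bead must push some color to its target, so 88 + 1 = 89.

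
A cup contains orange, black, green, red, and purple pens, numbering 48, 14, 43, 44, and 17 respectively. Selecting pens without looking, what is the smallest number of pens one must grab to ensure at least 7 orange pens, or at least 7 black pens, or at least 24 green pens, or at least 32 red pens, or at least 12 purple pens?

The worst case stops just short of every target: 6 orange, 6 black, 23 green, 31 red, 11 purple — 6 + 6 + 23 + 31 + 11 = 77 pens.
One more pen must push some ink color to its target, so 77 + 1 = 78.

78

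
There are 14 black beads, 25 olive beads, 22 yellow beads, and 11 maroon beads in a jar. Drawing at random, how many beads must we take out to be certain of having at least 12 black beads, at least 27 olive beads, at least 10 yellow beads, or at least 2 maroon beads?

Each of the 4 colors has its own threshold; avoid all of them simultaneously.
The worst case stops just short of every target: 11 black, all 25 olive, 9 yellow, 1 maroon — 11 + 25 + 9 + 1 = 46 beads.
One more bead must push some color to its target, so 46 + 1 = 47.

47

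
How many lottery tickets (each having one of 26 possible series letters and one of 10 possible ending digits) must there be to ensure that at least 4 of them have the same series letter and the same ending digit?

There are 26 × 10 = 260 (series letter, ending digit) combinations acting as pigeonholes.
With 260 × 3 = 780 lottery tickets we could place exactly 3 in each, with no (series letter, ending digit) pair reaching 4.
One more forces some (series letter, ending digit) pair to hold 4, so 780 + 1 = 781.

781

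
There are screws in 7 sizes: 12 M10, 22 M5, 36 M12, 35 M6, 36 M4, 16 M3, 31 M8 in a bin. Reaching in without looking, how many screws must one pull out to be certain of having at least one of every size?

177

The hardest size to obtain is M10: we could draw every other screw first — 188 − 12 = 176 screws — without a single M10 one.
The next draw must be M10, so 176 + 1 = 177.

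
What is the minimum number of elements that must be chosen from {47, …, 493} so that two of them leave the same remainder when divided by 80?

81

Use the pigeonhole principle on residue classes: group the integers by remainder mod 80; there are 80 residue classes, each nonempty in this range.
Choosing one from each class (80 integers) avoids any shared remainder.
One more choice must repeat a class, so two differ by a multiple of 80. Hence 80 + 1 = 81.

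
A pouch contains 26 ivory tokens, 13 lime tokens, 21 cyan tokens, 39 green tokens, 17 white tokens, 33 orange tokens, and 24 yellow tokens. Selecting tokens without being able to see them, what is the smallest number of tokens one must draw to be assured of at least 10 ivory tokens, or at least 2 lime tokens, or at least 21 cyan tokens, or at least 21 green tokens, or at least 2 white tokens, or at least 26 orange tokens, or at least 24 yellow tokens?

The worst case stops just short of every target: 9 ivory, 1 lime, 20 cyan, 20 green, 1 white, 25 orange, 23 yellow — 9 + 1 + 20 + 20 + 1 + 25 + 23 = 99 tokens.
One more token must push some color to its target, so 99 + 1 = 100.

100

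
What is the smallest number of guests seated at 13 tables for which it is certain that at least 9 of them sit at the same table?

105

There are 13 tables acting as pigeonholes.
With 13 × 8 = 104 guests we could place exactly 8 in each, with no class reaching 9.
One more forces some class to hold 9, so 104 + 1 = 105.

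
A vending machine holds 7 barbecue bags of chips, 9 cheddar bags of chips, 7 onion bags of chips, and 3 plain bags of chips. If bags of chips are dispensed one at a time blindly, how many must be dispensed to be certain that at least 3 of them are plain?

26

The worst case draws every non-plain bag of chips first: 7 + 9 + 7 = 23.
The next 3 draws are then forced to be plain, giving 23 + 3 = 26.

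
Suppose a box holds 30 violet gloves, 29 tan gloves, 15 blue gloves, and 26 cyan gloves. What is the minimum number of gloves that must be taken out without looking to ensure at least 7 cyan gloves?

81

To avoid cyan gloves as long as possible, exhaust the other 3 colors first.
The worst case draws every non-cyan glove first: 30 + 29 + 15 = 74.
The next 7 draws are then forced to be cyan, giving 74 + 7 = 81.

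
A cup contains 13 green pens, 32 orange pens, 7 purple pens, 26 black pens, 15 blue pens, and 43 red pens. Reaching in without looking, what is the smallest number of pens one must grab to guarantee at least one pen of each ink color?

130

The hardest ink color to obtain is purple: we could draw every other pen first — 136 − 7 = 129 pens — without a single purple one.
The next draw must be purple, so 129 + 1 = 130.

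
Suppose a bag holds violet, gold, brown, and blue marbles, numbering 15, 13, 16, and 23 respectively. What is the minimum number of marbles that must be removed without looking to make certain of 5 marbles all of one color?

17

Treat the 4 colors as pigeonholes.
The worst case takes 4 marbles of each color without reaching 5 of any: 4 × 4 = 16.
The next marble must bring some color to 5, so 16 + 1 = 17.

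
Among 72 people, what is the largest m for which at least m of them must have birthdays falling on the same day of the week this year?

11

There are 7 days of the week, which serve as the pigeonholes.
If each of the 7 days of the week held at most 10, the total would be at most 7 × 10 = 70 < 72, a contradiction.
So at least one holds ⌈72/7⌉ = 11.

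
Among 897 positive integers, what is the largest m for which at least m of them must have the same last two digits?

There are 100 possible two-digit endings, which serve as the pigeonholes.
If each of the 100 possible two-digit endings held at most 8, the total would be at most 100 × 8 = 800 < 897, a contradiction.
So at least one holds ⌈897/100⌉ = 9.

9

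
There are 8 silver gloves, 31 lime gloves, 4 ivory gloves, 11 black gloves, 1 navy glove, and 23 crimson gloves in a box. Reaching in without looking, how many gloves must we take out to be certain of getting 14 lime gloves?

61

To avoid lime gloves as long as possible, exhaust the other 5 colors first.
The worst case draws every non-lime glove first: 8 + 4 + 11 + 1 + 23 = 47.
The next 14 draws are then forced to be lime, giving 47 + 14 = 61.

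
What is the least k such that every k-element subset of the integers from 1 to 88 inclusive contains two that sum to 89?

45

Partition {1, …, 88} into 44 pairs: {1,88}, {2,87}, …, {44,45}.
Choosing 44 integers — say the integers 1 through 44 — takes one from each pair and avoids the property.
Choosing 45 forces two into the same pair by pigeonhole, and those sum to 89. So 45.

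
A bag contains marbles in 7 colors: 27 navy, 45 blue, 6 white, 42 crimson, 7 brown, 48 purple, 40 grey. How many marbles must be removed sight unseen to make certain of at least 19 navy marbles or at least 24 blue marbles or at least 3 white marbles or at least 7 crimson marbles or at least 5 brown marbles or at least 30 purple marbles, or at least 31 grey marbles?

Each of the 7 colors has its own threshold; avoid all of them simultaneously.
The worst case stops just short of every target: 18 navy, 23 blue, 2 white, 6 crimson, 4 brown, 29 purple, 30 grey — 18 + 23 + 2 + 6 + 4 + 29 + 30 = 112 marbles.
One more marble must push some color to its target, so 112 + 1 = 113.

113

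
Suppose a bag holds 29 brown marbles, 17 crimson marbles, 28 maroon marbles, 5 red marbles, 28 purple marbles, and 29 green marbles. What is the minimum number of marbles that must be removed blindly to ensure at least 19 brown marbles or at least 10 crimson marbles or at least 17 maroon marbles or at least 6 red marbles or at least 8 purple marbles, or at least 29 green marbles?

The worst case stops just short of every target: 18 brown, 9 crimson, 16 maroon, 5 red, 7 purple, 28 green — 18 + 9 + 16 + 5 + 7 + 28 = 83 marbles.
One more marble must push some color to its target, so 83 + 1 = 84.

84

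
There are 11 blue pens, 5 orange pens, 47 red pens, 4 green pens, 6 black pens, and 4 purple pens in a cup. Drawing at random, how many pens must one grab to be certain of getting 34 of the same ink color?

Treat the 6 ink colors as pigeonholes.
In the worst case we take at most 33 of each ink color, but all 11 blue, all 5 orange, all 4 green, all 6 black, and all 4 purple (fewer than 33), giving 11 + 5 + 33 + 4 + 6 + 4 = 63.
One more pen then forces some ink color to 34, so 63 + 1 = 64.

64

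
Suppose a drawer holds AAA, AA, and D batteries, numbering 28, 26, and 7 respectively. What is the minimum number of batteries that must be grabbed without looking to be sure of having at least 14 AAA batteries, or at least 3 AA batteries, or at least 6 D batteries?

The worst case stops just short of every target: 13 AAA, 2 AA, 5 D — 13 + 2 + 5 = 20 batteries.
One more battery must push some type to its target, so 20 + 1 = 21.

21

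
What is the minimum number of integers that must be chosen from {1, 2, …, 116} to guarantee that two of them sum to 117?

Partition {1, …, 116} into 58 pairs: {1,116}, {2,115}, …, {58,59}.
Choosing 58 integers — say the integers 1 through 58 — takes one from each pair and avoids the property.
Choosing 59 forces two into the same pair by pigeonhole, and those sum to 117. So 59.

59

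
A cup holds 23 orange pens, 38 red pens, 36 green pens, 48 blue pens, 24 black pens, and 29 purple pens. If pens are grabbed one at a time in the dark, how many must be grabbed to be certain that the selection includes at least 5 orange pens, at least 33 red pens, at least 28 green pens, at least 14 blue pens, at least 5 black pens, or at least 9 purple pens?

Each of the 6 ink colors has its own threshold; avoid all of them simultaneously.
The worst case stops just short of every target: 4 orange, 32 red, 27 green, 13 blue, 4 black, 8 purple — 4 + 32 + 27 + 13 + 4 + 8 = 88 pens.
One more pen must push some ink color to its target, so 88 + 1 = 89.

89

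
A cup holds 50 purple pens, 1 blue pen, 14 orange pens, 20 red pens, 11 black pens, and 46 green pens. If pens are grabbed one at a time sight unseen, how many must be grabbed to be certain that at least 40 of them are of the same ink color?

In the worst case we take at most 39 of each ink color, but all 1 blue, all 14 orange, all 20 red, and all 11 black (fewer than 39), giving 39 + 1 + 14 + 20 + 11 + 39 = 124.
One more pen then forces some ink color to 40, so 124 + 1 = 125.

125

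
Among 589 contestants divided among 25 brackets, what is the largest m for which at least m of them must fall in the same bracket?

The 589 contestants fall into 25 brackets.
If each of the 25 brackets held at most 23, the total would be at most 25 × 23 = 575 < 589, a contradiction.
So at least one holds ⌈589/25⌉ = 24.

24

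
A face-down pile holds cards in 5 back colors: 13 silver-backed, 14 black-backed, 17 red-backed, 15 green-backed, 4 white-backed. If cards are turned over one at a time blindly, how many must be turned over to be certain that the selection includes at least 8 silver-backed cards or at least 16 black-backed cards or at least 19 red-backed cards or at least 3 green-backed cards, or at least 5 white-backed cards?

45

The worst case stops just short of every target: 7 silver-backed, all 14 black-backed, all 17 red-backed, 2 green-backed, 4 white-backed — 7 + 14 + 17 + 2 + 4 = 44 cards.
One more card must push some back color to its target, so 44 + 1 = 45.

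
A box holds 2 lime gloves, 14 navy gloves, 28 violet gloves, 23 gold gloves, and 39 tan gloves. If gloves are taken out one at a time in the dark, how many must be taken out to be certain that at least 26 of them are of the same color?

90

In the worst case we take at most 25 of each color, but all 2 lime, all 14 navy, and all 23 gold (fewer than 25), giving 2 + 14 + 25 + 23 + 25 = 89.
One more glove then forces some color to 26, so 89 + 1 = 90.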